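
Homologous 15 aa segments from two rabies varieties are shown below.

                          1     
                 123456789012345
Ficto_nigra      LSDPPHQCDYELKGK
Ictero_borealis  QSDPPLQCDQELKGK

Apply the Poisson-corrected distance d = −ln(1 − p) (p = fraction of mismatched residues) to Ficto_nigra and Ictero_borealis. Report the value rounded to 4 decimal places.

Differing sites — 1:L/Q; 6:H/L; 10:Y/Q.
p = 3/15 = 0.200000.
d = −ln(1 − 0.200000) = −ln(0.800000) = 0.2231.

0.2231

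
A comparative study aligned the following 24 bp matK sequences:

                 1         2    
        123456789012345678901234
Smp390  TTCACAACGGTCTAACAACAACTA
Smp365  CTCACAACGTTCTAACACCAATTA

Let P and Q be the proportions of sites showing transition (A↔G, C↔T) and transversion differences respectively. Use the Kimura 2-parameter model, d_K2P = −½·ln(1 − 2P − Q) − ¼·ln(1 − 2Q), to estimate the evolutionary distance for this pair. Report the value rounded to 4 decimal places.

0.1894

The sequences differ at positions 1 (T/C, transition), 10 (G/T, transversion), 18 (A/C, transversion), 22 (C/T, transition).
Of the 4 differences, 2 transitions and 2 transversions over 24 sites: P = 2/24 = 0.083333, Q = 2/24 = 0.083333.
d = −0.5·ln(0.750001) − 0.25·ln(0.833334) = −0.5·(-0.287681) − 0.25·(-0.182321) = 0.1894.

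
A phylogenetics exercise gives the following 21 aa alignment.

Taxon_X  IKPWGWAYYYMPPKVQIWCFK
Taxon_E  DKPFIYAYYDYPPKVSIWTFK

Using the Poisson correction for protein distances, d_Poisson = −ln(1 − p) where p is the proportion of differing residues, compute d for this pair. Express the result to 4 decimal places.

0.4796

Mismatches occur at site 1 (I↔D), site 4 (W↔F), site 5 (G↔I), site 6 (W↔Y), site 10 (Y↔D), site 11 (M↔Y), site 16 (Q↔S), site 19 (C↔T).
p = 8/21 = 0.380952.
d = −ln(1 − 0.380952) = −ln(0.619048) = 0.4796.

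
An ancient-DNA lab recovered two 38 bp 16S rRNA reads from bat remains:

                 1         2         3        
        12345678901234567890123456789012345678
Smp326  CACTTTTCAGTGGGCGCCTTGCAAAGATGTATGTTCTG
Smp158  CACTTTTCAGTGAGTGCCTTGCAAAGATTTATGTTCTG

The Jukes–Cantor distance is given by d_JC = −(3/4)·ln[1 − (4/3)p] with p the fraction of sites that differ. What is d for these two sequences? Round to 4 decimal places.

The sequences differ at positions 13 (G/A), 15 (C/T), 29 (G/T).
p = 3/38 = 0.078947.
d = −0.75 · ln(1 − (4/3)·0.078947) = −0.75 · ln(0.894737) = −0.75 · (-0.111225) = 0.0834.

0.0834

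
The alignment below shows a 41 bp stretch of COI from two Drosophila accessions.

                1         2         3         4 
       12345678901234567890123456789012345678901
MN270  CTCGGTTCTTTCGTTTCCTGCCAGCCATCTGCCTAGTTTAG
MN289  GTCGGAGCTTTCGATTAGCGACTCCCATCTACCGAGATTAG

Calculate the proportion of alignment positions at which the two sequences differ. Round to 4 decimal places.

0.3171

The sequences differ at positions 1 (C/G), 6 (T/A), 7 (T/G), 14 (T/A), 17 (C/A), 18 (C/G), 19 (T/C), 21 (C/A), 23 (A/T), 24 (G/C), 31 (G/A), 34 (T/G), 37 (T/A).
There are 13 differences over 41 sites, so p = 13/41 = 0.3171.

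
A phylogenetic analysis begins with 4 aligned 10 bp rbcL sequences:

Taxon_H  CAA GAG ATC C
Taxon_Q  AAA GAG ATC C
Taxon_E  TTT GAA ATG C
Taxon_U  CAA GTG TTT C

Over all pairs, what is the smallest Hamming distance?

1

Pairwise Hamming distances:
  Taxon_H vs Taxon_Q: 1
  Taxon_H vs Taxon_E: 5
  Taxon_H vs Taxon_U: 3
  Taxon_Q vs Taxon_E: 5
  Taxon_Q vs Taxon_U: 4
  Taxon_E vs Taxon_U: 7
The smallest is 1, between Taxon_H and Taxon_Q.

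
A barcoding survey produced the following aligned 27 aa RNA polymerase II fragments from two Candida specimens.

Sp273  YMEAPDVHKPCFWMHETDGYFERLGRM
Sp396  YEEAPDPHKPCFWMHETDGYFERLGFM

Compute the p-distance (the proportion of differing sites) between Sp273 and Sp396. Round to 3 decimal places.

Differing sites — 2:M/E; 7:V/P; 26:R/F.
There are 3 differences over 27 sites, so p = 3/27 = 0.111.

0.111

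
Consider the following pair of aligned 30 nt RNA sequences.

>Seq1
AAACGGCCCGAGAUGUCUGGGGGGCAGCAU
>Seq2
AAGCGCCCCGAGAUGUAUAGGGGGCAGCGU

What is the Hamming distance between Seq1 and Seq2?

Mismatches occur at site 3 (A/G), site 6 (G/C), site 17 (C/A), site 19 (G/A), site 29 (A/G).
That gives 5 mismatches out of 30 aligned sites, so the Hamming distance is 5.

5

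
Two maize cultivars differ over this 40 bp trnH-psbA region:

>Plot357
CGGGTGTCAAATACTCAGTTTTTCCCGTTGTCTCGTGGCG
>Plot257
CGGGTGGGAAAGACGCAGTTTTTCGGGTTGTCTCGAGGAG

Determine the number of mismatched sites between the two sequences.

Mismatches occur at site 7 (T→G), site 8 (C→G), site 12 (T→G), site 15 (T→G), site 25 (C→G), site 26 (C→G), site 36 (T→A), site 39 (C→A).
That gives 8 mismatches out of 40 aligned sites, so the Hamming distance is 8.

8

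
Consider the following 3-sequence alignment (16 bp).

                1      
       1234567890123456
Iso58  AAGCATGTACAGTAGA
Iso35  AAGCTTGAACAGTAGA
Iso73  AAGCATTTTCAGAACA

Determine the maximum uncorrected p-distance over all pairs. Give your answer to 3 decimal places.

Pairwise Hamming distances:
  Iso58 vs Iso35: 2
  Iso58 vs Iso73: 4
  Iso35 vs Iso73: 6
The largest is 6 mismatches, between Iso35 and Iso73; p = 6/16 = 0.375.

0.375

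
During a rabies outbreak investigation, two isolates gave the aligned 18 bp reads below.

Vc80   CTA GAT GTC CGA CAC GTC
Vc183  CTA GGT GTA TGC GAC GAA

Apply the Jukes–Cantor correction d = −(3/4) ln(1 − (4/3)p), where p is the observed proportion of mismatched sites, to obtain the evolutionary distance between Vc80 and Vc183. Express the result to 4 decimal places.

Differing sites — 5:A/G; 9:C/A; 10:C/T; 12:A/C; 13:C/G; 17:T/A; 18:C/A.
p = 7/18 = 0.388889.
d = −0.75 · ln(1 − (4/3)·0.388889) = −0.75 · ln(0.481481) = −0.75 · (-0.730889) = 0.5482.

0.5482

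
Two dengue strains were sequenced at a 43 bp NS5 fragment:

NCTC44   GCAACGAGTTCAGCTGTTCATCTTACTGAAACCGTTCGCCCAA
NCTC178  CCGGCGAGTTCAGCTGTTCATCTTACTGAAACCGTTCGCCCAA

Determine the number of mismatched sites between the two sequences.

Mismatches occur at site 1 (G→C), site 3 (A→G), site 4 (A→G).
That gives 3 mismatches out of 43 aligned sites, so the Hamming distance is 3.

3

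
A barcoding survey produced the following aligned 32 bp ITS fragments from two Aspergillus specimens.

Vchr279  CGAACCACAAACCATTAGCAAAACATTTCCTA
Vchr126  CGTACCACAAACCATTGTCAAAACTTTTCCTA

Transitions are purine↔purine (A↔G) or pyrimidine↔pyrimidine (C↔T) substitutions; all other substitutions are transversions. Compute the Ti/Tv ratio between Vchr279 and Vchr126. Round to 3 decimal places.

Mismatches occur at site 3 (A/T, transversion), site 17 (A/G, transition), site 18 (G/T, transversion), site 25 (A/T, transversion).
Of the 4 differences, 1 transition and 3 transversions, so Ti/Tv = 1/3 = 0.333.

0.333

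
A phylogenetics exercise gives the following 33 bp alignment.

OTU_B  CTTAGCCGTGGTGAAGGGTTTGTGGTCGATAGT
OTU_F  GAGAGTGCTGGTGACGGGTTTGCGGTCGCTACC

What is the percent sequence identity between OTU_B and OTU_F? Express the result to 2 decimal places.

The sequences differ at positions 1 (C/G), 2 (T/A), 3 (T/G), 6 (C/T), 7 (C/G), 8 (G/C), 15 (A/C), 23 (T/C), 29 (A/C), 32 (G/C), 33 (T/C).
22 of the 33 sites match, so the percent identity is 22/33 × 100 = 66.67%.

66.67%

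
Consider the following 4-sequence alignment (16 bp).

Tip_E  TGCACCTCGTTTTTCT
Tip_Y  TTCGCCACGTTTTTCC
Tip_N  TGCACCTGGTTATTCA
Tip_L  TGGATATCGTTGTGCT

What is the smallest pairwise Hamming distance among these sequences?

3

Pairwise Hamming distances:
  Tip_E vs Tip_Y: 4
  Tip_E vs Tip_N: 3
  Tip_E vs Tip_L: 5
  Tip_Y vs Tip_N: 6
  Tip_Y vs Tip_L: 9
  Tip_N vs Tip_L: 7
The smallest is 3, between Tip_E and Tip_N.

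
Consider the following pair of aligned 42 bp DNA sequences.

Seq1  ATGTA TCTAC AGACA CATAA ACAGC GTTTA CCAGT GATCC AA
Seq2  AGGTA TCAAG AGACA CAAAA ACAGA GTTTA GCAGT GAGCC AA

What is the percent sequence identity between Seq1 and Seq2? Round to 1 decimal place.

83.3%

Mismatches occur at site 2 (T/G), site 8 (T/A), site 10 (C/G), site 18 (T/A), site 25 (C/A), site 31 (C/G), site 38 (T/G).
35 of the 42 sites match, so the percent identity is 35/42 × 100 = 83.3%.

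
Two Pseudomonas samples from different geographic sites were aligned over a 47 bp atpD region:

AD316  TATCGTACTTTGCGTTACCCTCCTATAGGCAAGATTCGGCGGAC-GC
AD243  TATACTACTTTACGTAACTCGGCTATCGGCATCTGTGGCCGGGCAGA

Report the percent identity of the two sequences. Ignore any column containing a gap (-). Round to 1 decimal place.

65.2%

Excluding the 1 gap column leaves 46 comparable sites.
Mismatches occur at site 4 (C↔A), site 5 (G↔C), site 12 (G↔A), site 16 (T↔A), site 19 (C↔T), site 21 (T↔G), site 22 (C↔G), site 27 (A↔C), site 32 (A↔T), site 33 (G↔C), site 34 (A↔T), site 35 (T↔G), site 37 (C↔G), site 39 (G↔C), site 43 (A↔G), site 47 (C↔A).
30 of the 46 comparable sites match, so the percent identity is 30/46 × 100 = 65.2%.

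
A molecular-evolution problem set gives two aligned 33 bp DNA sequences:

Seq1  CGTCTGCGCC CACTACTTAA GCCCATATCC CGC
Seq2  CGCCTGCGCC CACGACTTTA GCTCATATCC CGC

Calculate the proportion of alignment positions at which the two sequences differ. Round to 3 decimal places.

Mismatches occur at site 3 (T→C), site 14 (T→G), site 19 (A→T), site 23 (C→T).
There are 4 differences over 33 sites, so p = 4/33 = 0.121.

0.121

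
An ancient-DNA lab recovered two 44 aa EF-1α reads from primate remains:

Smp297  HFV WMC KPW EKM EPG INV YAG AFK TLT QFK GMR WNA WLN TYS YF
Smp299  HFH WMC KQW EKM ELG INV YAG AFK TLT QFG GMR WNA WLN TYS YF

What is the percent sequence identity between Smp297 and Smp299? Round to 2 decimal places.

The sequences differ at positions 3 (V/H), 8 (P/Q), 14 (P/L), 30 (K/G).
40 of the 44 sites match, so the percent identity is 40/44 × 100 = 90.91%.

90.91%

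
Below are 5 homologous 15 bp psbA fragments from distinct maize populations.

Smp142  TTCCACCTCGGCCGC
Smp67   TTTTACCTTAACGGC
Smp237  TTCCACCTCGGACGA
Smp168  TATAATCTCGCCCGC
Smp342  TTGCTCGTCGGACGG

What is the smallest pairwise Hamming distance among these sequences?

2

Pairwise Hamming distances:
  Smp142 vs Smp67: 6
  Smp142 vs Smp237: 2
  Smp142 vs Smp168: 5
  Smp142 vs Smp342: 5
  Smp67 vs Smp237: 8
  Smp67 vs Smp168: 7
  Smp67 vs Smp342: 10
  Smp237 vs Smp168: 7
  Smp237 vs Smp342: 4
  Smp168 vs Smp342: 9
The smallest is 2, between Smp142 and Smp237.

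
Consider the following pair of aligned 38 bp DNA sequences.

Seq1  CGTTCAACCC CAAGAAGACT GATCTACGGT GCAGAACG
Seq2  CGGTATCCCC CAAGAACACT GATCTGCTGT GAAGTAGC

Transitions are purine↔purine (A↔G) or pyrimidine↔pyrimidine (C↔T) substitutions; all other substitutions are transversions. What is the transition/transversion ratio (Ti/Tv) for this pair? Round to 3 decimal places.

0.100

The sequences differ at positions 3 (T/G, transversion), 5 (C/A, transversion), 6 (A/T, transversion), 7 (A/C, transversion), 17 (G/C, transversion), 26 (A/G, transition), 28 (G/T, transversion), 32 (C/A, transversion), 35 (A/T, transversion), 37 (C/G, transversion), 38 (G/C, transversion).
Of the 11 differences, 1 transition and 10 transversions, so Ti/Tv = 1/10 = 0.100.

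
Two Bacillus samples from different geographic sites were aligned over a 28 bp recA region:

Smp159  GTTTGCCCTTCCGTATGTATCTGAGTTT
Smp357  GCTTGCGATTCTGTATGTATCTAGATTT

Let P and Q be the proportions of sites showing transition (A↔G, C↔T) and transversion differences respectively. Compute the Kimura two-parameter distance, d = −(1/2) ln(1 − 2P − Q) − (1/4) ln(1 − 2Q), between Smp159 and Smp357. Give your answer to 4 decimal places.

0.3183

Mismatches occur at site 2 (T→C, transition), site 7 (C→G, transversion), site 8 (C→A, transversion), site 12 (C→T, transition), site 23 (G→A, transition), site 24 (A→G, transition), site 25 (G→A, transition).
Of the 7 differences, 5 transitions and 2 transversions over 28 sites: P = 5/28 = 0.178571, Q = 2/28 = 0.071429.
d = −0.5·ln(0.571429) − 0.25·ln(0.857142) = −0.5·(-0.559615) − 0.25·(-0.154152) = 0.3183.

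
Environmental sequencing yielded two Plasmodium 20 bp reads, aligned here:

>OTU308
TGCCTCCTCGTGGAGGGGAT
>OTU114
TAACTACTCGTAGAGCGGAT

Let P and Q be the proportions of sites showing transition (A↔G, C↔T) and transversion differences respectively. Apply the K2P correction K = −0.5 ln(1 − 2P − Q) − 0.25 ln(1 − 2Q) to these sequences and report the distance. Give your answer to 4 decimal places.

0.3046

The sequences differ at positions 2 (G/A, transition), 3 (C/A, transversion), 6 (C/A, transversion), 12 (G/A, transition), 16 (G/C, transversion).
Of the 5 differences, 2 transitions and 3 transversions over 20 sites: P = 2/20 = 0.100000, Q = 3/20 = 0.150000.
d = −0.5·ln(0.650000) − 0.25·ln(0.700000) = −0.5·(-0.430783) − 0.25·(-0.356675) = 0.3046.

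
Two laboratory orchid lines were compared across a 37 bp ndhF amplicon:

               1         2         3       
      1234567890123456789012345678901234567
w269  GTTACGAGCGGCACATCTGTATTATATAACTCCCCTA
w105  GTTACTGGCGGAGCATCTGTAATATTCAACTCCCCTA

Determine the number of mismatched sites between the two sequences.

7

Mismatches occur at site 6 (G/T), site 7 (A/G), site 12 (C/A), site 13 (A/G), site 22 (T/A), site 26 (A/T), site 27 (T/C).
That gives 7 mismatches out of 37 aligned sites, so the Hamming distance is 7.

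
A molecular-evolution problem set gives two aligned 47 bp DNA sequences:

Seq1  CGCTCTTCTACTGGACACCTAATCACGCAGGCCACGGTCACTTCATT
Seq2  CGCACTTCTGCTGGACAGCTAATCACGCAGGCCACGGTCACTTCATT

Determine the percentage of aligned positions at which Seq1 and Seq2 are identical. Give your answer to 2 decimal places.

93.62%

The sequences differ at positions 4 (T/A), 10 (A/G), 18 (C/G).
44 of the 47 sites match, so the percent identity is 44/47 × 100 = 93.62%.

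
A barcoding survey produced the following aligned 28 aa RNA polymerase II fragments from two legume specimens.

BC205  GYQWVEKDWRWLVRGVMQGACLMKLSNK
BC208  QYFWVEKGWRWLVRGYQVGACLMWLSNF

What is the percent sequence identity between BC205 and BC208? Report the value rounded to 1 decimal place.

71.4%

Mismatches occur at site 1 (G↔Q), site 3 (Q↔F), site 8 (D↔G), site 16 (V↔Y), site 17 (M↔Q), site 18 (Q↔V), site 24 (K↔W), site 28 (K↔F).
20 of the 28 sites match, so the percent identity is 20/28 × 100 = 71.4%.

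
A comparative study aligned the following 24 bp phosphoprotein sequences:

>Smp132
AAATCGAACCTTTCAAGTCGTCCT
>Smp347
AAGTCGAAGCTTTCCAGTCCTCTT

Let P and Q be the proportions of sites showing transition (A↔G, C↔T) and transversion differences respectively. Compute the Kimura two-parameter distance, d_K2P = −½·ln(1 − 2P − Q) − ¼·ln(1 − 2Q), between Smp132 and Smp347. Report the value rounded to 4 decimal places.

0.2443

The sequences differ at positions 3 (A/G, transition), 9 (C/G, transversion), 15 (A/C, transversion), 20 (G/C, transversion), 23 (C/T, transition).
Of the 5 differences, 2 transitions and 3 transversions over 24 sites: P = 2/24 = 0.083333, Q = 3/24 = 0.125000.
d = −0.5·ln(0.708334) − 0.25·ln(0.750000) = −0.5·(-0.344840) − 0.25·(-0.287682) = 0.2443.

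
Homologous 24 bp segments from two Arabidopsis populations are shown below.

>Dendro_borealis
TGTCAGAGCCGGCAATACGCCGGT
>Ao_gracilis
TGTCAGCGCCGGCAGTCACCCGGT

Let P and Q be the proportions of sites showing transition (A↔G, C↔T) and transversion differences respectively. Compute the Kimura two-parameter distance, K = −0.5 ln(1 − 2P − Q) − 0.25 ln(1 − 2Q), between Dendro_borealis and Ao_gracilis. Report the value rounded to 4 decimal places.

The sequences differ at positions 7 (A/C, transversion), 15 (A/G, transition), 17 (A/C, transversion), 18 (C/A, transversion), 19 (G/C, transversion).
Of the 5 differences, 1 transition and 4 transversions over 24 sites: P = 1/24 = 0.041667, Q = 4/24 = 0.166667.
d = −0.5·ln(0.749999) − 0.25·ln(0.666666) = −0.5·(-0.287683) − 0.25·(-0.405466) = 0.2452.

0.2452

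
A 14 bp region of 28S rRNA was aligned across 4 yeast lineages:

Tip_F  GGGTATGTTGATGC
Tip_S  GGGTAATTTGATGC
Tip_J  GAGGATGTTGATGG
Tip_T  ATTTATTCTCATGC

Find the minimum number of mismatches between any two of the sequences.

2

Pairwise Hamming distances:
  Tip_F vs Tip_S: 2
  Tip_F vs Tip_J: 3
  Tip_F vs Tip_T: 6
  Tip_S vs Tip_J: 5
  Tip_S vs Tip_T: 6
  Tip_J vs Tip_T: 8
The smallest is 2, between Tip_F and Tip_S.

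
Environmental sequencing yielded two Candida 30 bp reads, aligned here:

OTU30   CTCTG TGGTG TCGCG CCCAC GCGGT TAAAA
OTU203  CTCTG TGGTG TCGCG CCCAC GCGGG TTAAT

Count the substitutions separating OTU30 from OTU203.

3

The sequences differ at positions 25 (T/G), 27 (A/T), 30 (A/T).
That gives 3 mismatches out of 30 aligned sites, so the Hamming distance is 3.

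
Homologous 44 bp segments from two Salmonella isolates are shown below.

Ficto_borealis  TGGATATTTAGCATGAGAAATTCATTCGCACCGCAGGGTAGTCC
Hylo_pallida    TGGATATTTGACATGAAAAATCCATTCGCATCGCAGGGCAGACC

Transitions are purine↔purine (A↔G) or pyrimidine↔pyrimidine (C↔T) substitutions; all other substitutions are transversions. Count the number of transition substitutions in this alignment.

6

Mismatches occur at site 10 (A→G, transition), site 11 (G→A, transition), site 17 (G→A, transition), site 22 (T→C, transition), site 31 (C→T, transition), site 39 (T→C, transition), site 42 (T→A, transversion).
Of the 7 differences, 6 transitions and 1 transversion, so the answer is 6.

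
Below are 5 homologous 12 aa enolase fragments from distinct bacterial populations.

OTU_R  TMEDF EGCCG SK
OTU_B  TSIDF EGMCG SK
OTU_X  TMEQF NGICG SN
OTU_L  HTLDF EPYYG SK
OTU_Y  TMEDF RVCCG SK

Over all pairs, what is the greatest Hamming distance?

9

Pairwise Hamming distances:
  OTU_R vs OTU_B: 3
  OTU_R vs OTU_X: 4
  OTU_R vs OTU_L: 6
  OTU_R vs OTU_Y: 2
  OTU_B vs OTU_X: 6
  OTU_B vs OTU_L: 6
  OTU_B vs OTU_Y: 5
  OTU_X vs OTU_L: 9
  OTU_X vs OTU_Y: 5
  OTU_L vs OTU_Y: 7
The largest is 9, between OTU_X and OTU_L.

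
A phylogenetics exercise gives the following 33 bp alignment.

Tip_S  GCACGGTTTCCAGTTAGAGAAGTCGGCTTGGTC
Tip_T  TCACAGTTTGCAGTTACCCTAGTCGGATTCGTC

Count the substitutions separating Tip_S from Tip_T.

9

Differing sites — 1:G/T; 5:G/A; 10:C/G; 17:G/C; 18:A/C; 19:G/C; 20:A/T; 27:C/A; 30:G/C.
That gives 9 mismatches out of 33 aligned sites, so the Hamming distance is 9.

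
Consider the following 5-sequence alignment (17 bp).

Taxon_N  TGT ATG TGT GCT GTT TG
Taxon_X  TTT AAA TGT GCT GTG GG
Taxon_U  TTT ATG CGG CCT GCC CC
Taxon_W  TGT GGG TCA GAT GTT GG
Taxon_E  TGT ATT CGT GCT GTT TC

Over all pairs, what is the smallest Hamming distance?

Pairwise Hamming distances:
  Taxon_N vs Taxon_X: 5
  Taxon_N vs Taxon_U: 8
  Taxon_N vs Taxon_W: 6
  Taxon_N vs Taxon_E: 3
  Taxon_X vs Taxon_U: 9
  Taxon_X vs Taxon_W: 8
  Taxon_X vs Taxon_E: 7
  Taxon_U vs Taxon_W: 12
  Taxon_U vs Taxon_E: 7
  Taxon_W vs Taxon_E: 9
The smallest is 3, between Taxon_N and Taxon_E.

3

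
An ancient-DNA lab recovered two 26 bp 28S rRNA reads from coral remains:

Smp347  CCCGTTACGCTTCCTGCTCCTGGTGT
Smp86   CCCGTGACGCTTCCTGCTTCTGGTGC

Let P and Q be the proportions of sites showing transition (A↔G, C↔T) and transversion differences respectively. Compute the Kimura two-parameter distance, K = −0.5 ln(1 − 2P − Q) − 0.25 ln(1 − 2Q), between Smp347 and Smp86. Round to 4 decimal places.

0.1268

Differing sites — 6:T/G (Tv); 19:C/T (Ti); 26:T/C (Ti).
Of the 3 differences, 2 transitions and 1 transversion over 26 sites: P = 2/26 = 0.076923, Q = 1/26 = 0.038462.
d = −0.5·ln(0.807692) − 0.25·ln(0.923076) = −0.5·(-0.213574) − 0.25·(-0.080044) = 0.1268.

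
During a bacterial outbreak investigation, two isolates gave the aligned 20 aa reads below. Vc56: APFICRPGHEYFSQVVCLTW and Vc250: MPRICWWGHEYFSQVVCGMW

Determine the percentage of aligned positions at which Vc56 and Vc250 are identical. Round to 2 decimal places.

Mismatches occur at site 1 (A↔M), site 3 (F↔R), site 6 (R↔W), site 7 (P↔W), site 18 (L↔G), site 19 (T↔M).
14 of the 20 sites match, so the percent identity is 14/20 × 100 = 70.00%.

70.00%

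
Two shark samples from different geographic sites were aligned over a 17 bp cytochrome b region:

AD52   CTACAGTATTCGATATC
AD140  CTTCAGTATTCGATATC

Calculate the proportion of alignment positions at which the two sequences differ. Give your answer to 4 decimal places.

The sequences differ at position 3 (A/T).
There are 1 differences over 17 sites, so p = 1/17 = 0.0588.

0.0588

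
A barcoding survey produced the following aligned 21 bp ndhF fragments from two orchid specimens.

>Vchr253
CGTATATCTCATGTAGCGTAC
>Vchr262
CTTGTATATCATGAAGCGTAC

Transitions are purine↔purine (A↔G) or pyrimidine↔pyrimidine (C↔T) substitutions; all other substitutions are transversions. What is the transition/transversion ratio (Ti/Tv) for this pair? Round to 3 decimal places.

Differing sites — 2:G/T (Tv); 4:A/G (Ti); 8:C/A (Tv); 14:T/A (Tv).
Of the 4 differences, 1 transition and 3 transversions, so Ti/Tv = 1/3 = 0.333.

0.333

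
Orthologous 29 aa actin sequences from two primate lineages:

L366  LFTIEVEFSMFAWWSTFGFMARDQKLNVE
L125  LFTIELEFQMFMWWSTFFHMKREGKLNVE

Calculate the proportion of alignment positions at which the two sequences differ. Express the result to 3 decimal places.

Differing sites — 6:V/L; 9:S/Q; 12:A/M; 18:G/F; 19:F/H; 21:A/K; 23:D/E; 24:Q/G.
There are 8 differences over 29 sites, so p = 8/29 = 0.276.

0.276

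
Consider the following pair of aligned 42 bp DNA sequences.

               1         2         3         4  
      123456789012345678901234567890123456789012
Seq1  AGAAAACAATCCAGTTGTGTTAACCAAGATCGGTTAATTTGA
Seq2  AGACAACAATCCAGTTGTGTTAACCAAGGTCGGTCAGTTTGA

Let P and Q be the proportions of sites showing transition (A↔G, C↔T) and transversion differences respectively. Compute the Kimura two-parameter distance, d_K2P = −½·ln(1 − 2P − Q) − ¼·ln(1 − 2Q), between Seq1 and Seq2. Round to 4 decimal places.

Mismatches occur at site 4 (A→C, transversion), site 29 (A→G, transition), site 35 (T→C, transition), site 37 (A→G, transition).
Of the 4 differences, 3 transitions and 1 transversion over 42 sites: P = 3/42 = 0.071429, Q = 1/42 = 0.023810.
d = −0.5·ln(0.833332) − 0.25·ln(0.952380) = −0.5·(-0.182323) − 0.25·(-0.048791) = 0.1034.

0.1034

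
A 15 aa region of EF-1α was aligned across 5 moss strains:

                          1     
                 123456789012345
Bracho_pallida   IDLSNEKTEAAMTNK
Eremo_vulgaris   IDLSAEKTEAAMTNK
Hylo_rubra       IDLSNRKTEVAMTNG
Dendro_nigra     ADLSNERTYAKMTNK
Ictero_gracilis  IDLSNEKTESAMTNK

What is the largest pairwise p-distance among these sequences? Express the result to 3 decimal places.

0.467

Pairwise Hamming distances:
  Bracho_pallida vs Eremo_vulgaris: 1
  Bracho_pallida vs Hylo_rubra: 3
  Bracho_pallida vs Dendro_nigra: 4
  Bracho_pallida vs Ictero_gracilis: 1
  Eremo_vulgaris vs Hylo_rubra: 4
  Eremo_vulgaris vs Dendro_nigra: 5
  Eremo_vulgaris vs Ictero_gracilis: 2
  Hylo_rubra vs Dendro_nigra: 7
  Hylo_rubra vs Ictero_gracilis: 3
  Dendro_nigra vs Ictero_gracilis: 5
The largest is 7 mismatches, between Hylo_rubra and Dendro_nigra; p = 7/15 = 0.467.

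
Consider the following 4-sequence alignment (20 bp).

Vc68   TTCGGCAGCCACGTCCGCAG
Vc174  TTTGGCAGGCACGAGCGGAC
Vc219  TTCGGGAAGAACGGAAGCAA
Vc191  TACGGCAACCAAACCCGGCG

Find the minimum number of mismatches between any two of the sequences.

6

Pairwise Hamming distances:
  Vc68 vs Vc174: 6
  Vc68 vs Vc219: 8
  Vc68 vs Vc191: 7
  Vc174 vs Vc219: 9
  Vc174 vs Vc191: 10
  Vc219 vs Vc191: 12
The smallest is 6, between Vc68 and Vc174.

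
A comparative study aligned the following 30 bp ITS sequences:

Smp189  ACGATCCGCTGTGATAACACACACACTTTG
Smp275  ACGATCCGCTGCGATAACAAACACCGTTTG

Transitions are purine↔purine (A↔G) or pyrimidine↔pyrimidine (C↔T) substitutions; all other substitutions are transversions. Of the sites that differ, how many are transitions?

1

Differing sites — 12:T/C (Ti); 20:C/A (Tv); 25:A/C (Tv); 26:C/G (Tv).
Of the 4 differences, 1 transition and 3 transversions, so the answer is 1.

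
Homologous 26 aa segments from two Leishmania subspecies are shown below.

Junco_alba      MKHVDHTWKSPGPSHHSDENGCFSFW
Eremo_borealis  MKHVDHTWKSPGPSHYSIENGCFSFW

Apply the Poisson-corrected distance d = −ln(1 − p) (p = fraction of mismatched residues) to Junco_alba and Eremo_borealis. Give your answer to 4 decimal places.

Mismatches occur at site 16 (H↔Y), site 18 (D↔I).
p = 2/26 = 0.076923.
d = −ln(1 − 0.076923) = −ln(0.923077) = 0.0800.

0.0800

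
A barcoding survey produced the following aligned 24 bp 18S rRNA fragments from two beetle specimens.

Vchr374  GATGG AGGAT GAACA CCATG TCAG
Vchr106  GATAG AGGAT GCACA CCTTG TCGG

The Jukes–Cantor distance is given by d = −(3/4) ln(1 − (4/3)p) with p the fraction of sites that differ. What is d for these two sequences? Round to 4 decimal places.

Differing sites — 4:G/A; 12:A/C; 18:A/T; 23:A/G.
p = 4/24 = 0.166667.
d = −0.75 · ln(1 − (4/3)·0.166667) = −0.75 · ln(0.777777) = −0.75 · (-0.251315) = 0.1885.

0.1885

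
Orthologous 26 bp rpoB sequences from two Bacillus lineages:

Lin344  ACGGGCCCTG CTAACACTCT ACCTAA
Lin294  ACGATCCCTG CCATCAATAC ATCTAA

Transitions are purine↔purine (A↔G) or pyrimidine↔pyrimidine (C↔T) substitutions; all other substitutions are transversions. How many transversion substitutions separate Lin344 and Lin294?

Mismatches occur at site 4 (G↔A, transition), site 5 (G↔T, transversion), site 12 (T↔C, transition), site 14 (A↔T, transversion), site 17 (C↔A, transversion), site 19 (C↔A, transversion), site 20 (T↔C, transition), site 22 (C↔T, transition).
Of the 8 differences, 4 transitions and 4 transversions, so the answer is 4.

4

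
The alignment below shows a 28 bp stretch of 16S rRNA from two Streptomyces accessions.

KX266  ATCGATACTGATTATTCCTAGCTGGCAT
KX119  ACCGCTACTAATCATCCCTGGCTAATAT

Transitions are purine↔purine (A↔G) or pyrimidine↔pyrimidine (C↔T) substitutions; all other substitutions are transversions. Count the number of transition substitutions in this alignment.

Differing sites — 2:T/C (Ti); 5:A/C (Tv); 10:G/A (Ti); 13:T/C (Ti); 16:T/C (Ti); 20:A/G (Ti); 24:G/A (Ti); 25:G/A (Ti); 26:C/T (Ti).
Of the 9 differences, 8 transitions and 1 transversion, so the answer is 8.

8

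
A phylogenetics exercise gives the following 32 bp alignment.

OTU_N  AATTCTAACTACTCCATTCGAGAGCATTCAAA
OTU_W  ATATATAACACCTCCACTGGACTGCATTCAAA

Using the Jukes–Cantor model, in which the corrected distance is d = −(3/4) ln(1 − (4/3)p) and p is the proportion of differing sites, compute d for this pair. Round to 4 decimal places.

0.3525

The sequences differ at positions 2 (A/T), 3 (T/A), 5 (C/A), 10 (T/A), 11 (A/C), 17 (T/C), 19 (C/G), 22 (G/C), 23 (A/T).
p = 9/32 = 0.281250.
d = −0.75 · ln(1 − (4/3)·0.281250) = −0.75 · ln(0.625000) = −0.75 · (-0.470004) = 0.3525.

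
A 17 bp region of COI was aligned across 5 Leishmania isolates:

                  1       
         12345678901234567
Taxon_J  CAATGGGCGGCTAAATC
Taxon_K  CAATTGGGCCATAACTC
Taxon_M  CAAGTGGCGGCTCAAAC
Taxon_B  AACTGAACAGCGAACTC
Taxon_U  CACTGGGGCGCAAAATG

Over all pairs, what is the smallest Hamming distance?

4

Pairwise Hamming distances:
  Taxon_J vs Taxon_K: 6
  Taxon_J vs Taxon_M: 4
  Taxon_J vs Taxon_B: 7
  Taxon_J vs Taxon_U: 5
  Taxon_K vs Taxon_M: 8
  Taxon_K vs Taxon_B: 10
  Taxon_K vs Taxon_U: 7
  Taxon_M vs Taxon_B: 11
  Taxon_M vs Taxon_U: 9
  Taxon_B vs Taxon_U: 8
The smallest is 4, between Taxon_J and Taxon_M.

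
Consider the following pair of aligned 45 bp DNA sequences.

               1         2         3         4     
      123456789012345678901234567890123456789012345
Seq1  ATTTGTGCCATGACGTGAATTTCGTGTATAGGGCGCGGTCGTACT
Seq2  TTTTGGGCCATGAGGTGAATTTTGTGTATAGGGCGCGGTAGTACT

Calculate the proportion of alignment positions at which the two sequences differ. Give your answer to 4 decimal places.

0.1111

The sequences differ at positions 1 (A/T), 6 (T/G), 14 (C/G), 23 (C/T), 40 (C/A).
There are 5 differences over 45 sites, so p = 5/45 = 0.1111.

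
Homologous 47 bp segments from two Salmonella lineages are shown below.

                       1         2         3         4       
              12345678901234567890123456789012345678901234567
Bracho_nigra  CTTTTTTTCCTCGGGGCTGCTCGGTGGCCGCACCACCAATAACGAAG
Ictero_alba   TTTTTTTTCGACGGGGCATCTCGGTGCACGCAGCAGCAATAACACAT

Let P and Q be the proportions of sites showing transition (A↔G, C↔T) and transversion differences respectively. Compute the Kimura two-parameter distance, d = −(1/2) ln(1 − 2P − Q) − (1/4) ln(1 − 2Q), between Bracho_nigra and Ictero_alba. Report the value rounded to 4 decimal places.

0.3154

Mismatches occur at site 1 (C↔T, transition), site 10 (C↔G, transversion), site 11 (T↔A, transversion), site 18 (T↔A, transversion), site 19 (G↔T, transversion), site 27 (G↔C, transversion), site 28 (C↔A, transversion), site 33 (C↔G, transversion), site 36 (C↔G, transversion), site 44 (G↔A, transition), site 45 (A↔C, transversion), site 47 (G↔T, transversion).
Of the 12 differences, 2 transitions and 10 transversions over 47 sites: P = 2/47 = 0.042553, Q = 10/47 = 0.212766.
d = −0.5·ln(0.702128) − 0.25·ln(0.574468) = −0.5·(-0.353640) − 0.25·(-0.554311) = 0.3154.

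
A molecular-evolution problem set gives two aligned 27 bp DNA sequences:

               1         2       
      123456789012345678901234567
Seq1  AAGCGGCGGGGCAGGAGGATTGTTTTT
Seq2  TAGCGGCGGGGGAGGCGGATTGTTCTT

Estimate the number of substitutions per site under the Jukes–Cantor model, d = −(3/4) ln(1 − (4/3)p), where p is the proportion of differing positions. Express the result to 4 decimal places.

0.1650

Mismatches occur at site 1 (A↔T), site 12 (C↔G), site 16 (A↔C), site 25 (T↔C).
p = 4/27 = 0.148148.
d = −0.75 · ln(1 − (4/3)·0.148148) = −0.75 · ln(0.802469) = −0.75 · (-0.220062) = 0.1650.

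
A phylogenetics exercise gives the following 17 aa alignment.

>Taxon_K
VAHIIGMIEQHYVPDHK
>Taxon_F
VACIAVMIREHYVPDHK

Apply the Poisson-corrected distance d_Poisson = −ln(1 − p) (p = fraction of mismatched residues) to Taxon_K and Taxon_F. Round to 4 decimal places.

0.3483

Differing sites — 3:H/C; 5:I/A; 6:G/V; 9:E/R; 10:Q/E.
p = 5/17 = 0.294118.
d = −ln(1 − 0.294118) = −ln(0.705882) = 0.3483.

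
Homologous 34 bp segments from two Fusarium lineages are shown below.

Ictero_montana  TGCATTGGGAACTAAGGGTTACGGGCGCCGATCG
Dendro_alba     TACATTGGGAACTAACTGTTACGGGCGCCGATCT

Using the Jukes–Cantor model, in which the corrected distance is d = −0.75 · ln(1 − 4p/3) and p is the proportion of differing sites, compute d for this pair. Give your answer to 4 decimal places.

The sequences differ at positions 2 (G/A), 16 (G/C), 17 (G/T), 34 (G/T).
p = 4/34 = 0.117647.
d = −0.75 · ln(1 − (4/3)·0.117647) = −0.75 · ln(0.843137) = −0.75 · (-0.170626) = 0.1280.

0.1280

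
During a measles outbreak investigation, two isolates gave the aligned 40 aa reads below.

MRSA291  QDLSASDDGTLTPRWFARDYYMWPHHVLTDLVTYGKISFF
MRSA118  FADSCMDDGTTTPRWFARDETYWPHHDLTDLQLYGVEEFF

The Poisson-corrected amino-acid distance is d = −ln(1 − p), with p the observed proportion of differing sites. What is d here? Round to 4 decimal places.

The sequences differ at positions 1 (Q/F), 2 (D/A), 3 (L/D), 5 (A/C), 6 (S/M), 11 (L/T), 20 (Y/E), 21 (Y/T), 22 (M/Y), 27 (V/D), 32 (V/Q), 33 (T/L), 36 (K/V), 37 (I/E), 38 (S/E).
p = 15/40 = 0.375000.
d = −ln(1 − 0.375000) = −ln(0.625000) = 0.4700.

0.4700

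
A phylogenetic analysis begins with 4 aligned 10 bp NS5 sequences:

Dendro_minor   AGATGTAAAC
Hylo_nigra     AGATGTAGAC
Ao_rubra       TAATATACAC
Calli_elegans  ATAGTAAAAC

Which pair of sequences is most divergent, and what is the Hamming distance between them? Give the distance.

Pairwise Hamming distances:
  Dendro_minor vs Hylo_nigra: 1
  Dendro_minor vs Ao_rubra: 4
  Dendro_minor vs Calli_elegans: 4
  Hylo_nigra vs Ao_rubra: 4
  Hylo_nigra vs Calli_elegans: 5
  Ao_rubra vs Calli_elegans: 6
The largest is 6, between Ao_rubra and Calli_elegans.

6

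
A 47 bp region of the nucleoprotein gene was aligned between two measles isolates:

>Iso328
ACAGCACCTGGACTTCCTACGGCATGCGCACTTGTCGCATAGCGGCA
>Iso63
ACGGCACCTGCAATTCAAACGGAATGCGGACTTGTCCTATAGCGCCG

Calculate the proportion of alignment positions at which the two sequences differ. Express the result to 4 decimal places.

0.2340

Mismatches occur at site 3 (A→G), site 11 (G→C), site 13 (C→A), site 17 (C→A), site 18 (T→A), site 23 (C→A), site 29 (C→G), site 37 (G→C), site 38 (C→T), site 45 (G→C), site 47 (A→G).
There are 11 differences over 47 sites, so p = 11/47 = 0.2340.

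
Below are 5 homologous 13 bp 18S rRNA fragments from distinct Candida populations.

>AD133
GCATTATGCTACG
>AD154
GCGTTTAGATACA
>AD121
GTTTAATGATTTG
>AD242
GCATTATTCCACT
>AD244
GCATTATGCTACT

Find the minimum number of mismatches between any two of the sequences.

1

Pairwise Hamming distances:
  AD133 vs AD154: 5
  AD133 vs AD121: 6
  AD133 vs AD242: 3
  AD133 vs AD244: 1
  AD154 vs AD121: 8
  AD154 vs AD242: 7
  AD154 vs AD244: 5
  AD121 vs AD242: 9
  AD121 vs AD244: 7
  AD242 vs AD244: 2
The smallest is 1, between AD133 and AD244.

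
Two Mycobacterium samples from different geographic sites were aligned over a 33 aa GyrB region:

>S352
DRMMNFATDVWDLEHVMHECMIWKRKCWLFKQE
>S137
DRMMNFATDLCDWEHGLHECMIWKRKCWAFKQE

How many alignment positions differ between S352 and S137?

The sequences differ at positions 10 (V/L), 11 (W/C), 13 (L/W), 16 (V/G), 17 (M/L), 29 (L/A).
That gives 6 mismatches out of 33 aligned sites, so the Hamming distance is 6.

6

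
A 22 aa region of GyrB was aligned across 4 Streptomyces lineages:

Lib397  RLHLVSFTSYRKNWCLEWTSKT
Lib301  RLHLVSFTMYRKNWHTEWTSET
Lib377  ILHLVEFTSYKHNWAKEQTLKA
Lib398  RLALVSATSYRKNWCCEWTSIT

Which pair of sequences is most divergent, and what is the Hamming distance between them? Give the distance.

Pairwise Hamming distances:
  Lib397 vs Lib301: 4
  Lib397 vs Lib377: 9
  Lib397 vs Lib398: 4
  Lib301 vs Lib377: 11
  Lib301 vs Lib398: 6
  Lib377 vs Lib398: 12
The largest is 12, between Lib377 and Lib398.

12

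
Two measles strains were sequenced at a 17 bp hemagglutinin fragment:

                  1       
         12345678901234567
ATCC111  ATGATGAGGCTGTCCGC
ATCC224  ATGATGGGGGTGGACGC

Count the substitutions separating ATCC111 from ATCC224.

4

The sequences differ at positions 7 (A/G), 10 (C/G), 13 (T/G), 14 (C/A).
That gives 4 mismatches out of 17 aligned sites, so the Hamming distance is 4.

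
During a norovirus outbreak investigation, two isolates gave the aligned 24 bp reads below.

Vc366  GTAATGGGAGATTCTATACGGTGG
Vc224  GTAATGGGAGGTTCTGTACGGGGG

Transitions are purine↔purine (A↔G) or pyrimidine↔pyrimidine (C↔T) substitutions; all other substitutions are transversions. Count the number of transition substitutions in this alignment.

The sequences differ at positions 11 (A/G, transition), 16 (A/G, transition), 22 (T/G, transversion).
Of the 3 differences, 2 transitions and 1 transversion, so the answer is 2.

2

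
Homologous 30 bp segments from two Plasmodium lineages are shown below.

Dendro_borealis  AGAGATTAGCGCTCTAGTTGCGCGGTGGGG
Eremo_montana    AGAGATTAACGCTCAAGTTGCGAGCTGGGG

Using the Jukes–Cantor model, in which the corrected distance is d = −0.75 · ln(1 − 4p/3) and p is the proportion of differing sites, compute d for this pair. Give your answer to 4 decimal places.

Differing sites — 9:G/A; 15:T/A; 23:C/A; 25:G/C.
p = 4/30 = 0.133333.
d = −0.75 · ln(1 − (4/3)·0.133333) = −0.75 · ln(0.822223) = −0.75 · (-0.195744) = 0.1468.

0.1468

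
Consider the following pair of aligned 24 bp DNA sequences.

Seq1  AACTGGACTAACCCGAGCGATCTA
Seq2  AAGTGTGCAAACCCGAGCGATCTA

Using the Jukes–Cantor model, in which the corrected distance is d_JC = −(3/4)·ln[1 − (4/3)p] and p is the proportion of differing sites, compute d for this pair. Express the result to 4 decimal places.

The sequences differ at positions 3 (C/G), 6 (G/T), 7 (A/G), 9 (T/A).
p = 4/24 = 0.166667.
d = −0.75 · ln(1 − (4/3)·0.166667) = −0.75 · ln(0.777777) = −0.75 · (-0.251315) = 0.1885.

0.1885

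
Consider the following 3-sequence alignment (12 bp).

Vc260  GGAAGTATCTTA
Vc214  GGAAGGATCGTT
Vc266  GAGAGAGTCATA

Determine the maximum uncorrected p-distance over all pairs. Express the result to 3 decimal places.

0.500

Pairwise Hamming distances:
  Vc260 vs Vc214: 3
  Vc260 vs Vc266: 5
  Vc214 vs Vc266: 6
The largest is 6 mismatches, between Vc214 and Vc266; p = 6/12 = 0.500.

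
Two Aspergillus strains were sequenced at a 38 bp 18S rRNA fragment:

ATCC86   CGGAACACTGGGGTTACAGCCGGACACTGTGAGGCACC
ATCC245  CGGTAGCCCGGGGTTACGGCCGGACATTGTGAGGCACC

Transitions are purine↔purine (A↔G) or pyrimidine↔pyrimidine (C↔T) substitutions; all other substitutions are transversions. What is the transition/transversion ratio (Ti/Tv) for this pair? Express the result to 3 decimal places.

Mismatches occur at site 4 (A/T, transversion), site 6 (C/G, transversion), site 7 (A/C, transversion), site 9 (T/C, transition), site 18 (A/G, transition), site 27 (C/T, transition).
Of the 6 differences, 3 transitions and 3 transversions, so Ti/Tv = 3/3 = 1.000.

1.000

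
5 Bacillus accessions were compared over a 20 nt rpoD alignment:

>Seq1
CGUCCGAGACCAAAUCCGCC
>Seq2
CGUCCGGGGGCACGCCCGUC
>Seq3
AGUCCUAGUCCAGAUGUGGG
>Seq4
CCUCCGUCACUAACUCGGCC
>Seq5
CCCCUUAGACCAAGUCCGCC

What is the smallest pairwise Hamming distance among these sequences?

5

Pairwise Hamming distances:
  Seq1 vs Seq2: 7
  Seq1 vs Seq3: 8
  Seq1 vs Seq4: 6
  Seq1 vs Seq5: 5
  Seq2 vs Seq3: 12
  Seq2 vs Seq4: 11
  Seq2 vs Seq5: 10
  Seq3 vs Seq4: 13
  Seq3 vs Seq5: 11
  Seq4 vs Seq5: 8
The smallest is 5, between Seq1 and Seq5.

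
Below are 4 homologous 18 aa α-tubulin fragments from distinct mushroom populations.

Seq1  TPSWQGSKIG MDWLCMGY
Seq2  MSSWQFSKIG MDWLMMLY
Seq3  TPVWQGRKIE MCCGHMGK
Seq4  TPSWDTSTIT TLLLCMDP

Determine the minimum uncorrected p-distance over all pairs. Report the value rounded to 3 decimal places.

0.278

Pairwise Hamming distances:
  Seq1 vs Seq2: 5
  Seq1 vs Seq3: 8
  Seq1 vs Seq4: 9
  Seq2 vs Seq3: 12
  Seq2 vs Seq4: 12
  Seq3 vs Seq4: 13
The smallest is 5 mismatches, between Seq1 and Seq2; p = 5/18 = 0.278.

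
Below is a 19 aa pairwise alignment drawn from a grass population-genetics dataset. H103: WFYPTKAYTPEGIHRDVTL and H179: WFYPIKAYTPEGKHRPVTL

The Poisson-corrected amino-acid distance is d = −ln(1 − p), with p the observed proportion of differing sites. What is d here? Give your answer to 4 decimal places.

0.1719

The sequences differ at positions 5 (T/I), 13 (I/K), 16 (D/P).
p = 3/19 = 0.157895.
d = −ln(1 − 0.157895) = −ln(0.842105) = 0.1719.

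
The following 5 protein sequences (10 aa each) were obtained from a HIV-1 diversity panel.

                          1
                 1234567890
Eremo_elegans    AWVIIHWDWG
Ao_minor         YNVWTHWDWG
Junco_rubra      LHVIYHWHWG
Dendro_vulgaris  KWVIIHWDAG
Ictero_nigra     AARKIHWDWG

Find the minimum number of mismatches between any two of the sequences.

Pairwise Hamming distances:
  Eremo_elegans vs Ao_minor: 4
  Eremo_elegans vs Junco_rubra: 4
  Eremo_elegans vs Dendro_vulgaris: 2
  Eremo_elegans vs Ictero_nigra: 3
  Ao_minor vs Junco_rubra: 5
  Ao_minor vs Dendro_vulgaris: 5
  Ao_minor vs Ictero_nigra: 5
  Junco_rubra vs Dendro_vulgaris: 5
  Junco_rubra vs Ictero_nigra: 6
  Dendro_vulgaris vs Ictero_nigra: 5
The smallest is 2, between Eremo_elegans and Dendro_vulgaris.

2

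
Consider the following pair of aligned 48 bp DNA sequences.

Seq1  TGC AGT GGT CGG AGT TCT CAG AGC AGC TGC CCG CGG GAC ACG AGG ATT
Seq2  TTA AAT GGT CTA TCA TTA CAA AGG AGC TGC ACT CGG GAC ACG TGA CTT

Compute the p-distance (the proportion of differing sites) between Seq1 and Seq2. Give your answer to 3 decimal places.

The sequences differ at positions 2 (G/T), 3 (C/A), 5 (G/A), 11 (G/T), 12 (G/A), 13 (A/T), 14 (G/C), 15 (T/A), 17 (C/T), 18 (T/A), 21 (G/A), 24 (C/G), 31 (C/A), 33 (G/T), 43 (A/T), 45 (G/A), 46 (A/C).
There are 17 differences over 48 sites, so p = 17/48 = 0.354.

0.354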